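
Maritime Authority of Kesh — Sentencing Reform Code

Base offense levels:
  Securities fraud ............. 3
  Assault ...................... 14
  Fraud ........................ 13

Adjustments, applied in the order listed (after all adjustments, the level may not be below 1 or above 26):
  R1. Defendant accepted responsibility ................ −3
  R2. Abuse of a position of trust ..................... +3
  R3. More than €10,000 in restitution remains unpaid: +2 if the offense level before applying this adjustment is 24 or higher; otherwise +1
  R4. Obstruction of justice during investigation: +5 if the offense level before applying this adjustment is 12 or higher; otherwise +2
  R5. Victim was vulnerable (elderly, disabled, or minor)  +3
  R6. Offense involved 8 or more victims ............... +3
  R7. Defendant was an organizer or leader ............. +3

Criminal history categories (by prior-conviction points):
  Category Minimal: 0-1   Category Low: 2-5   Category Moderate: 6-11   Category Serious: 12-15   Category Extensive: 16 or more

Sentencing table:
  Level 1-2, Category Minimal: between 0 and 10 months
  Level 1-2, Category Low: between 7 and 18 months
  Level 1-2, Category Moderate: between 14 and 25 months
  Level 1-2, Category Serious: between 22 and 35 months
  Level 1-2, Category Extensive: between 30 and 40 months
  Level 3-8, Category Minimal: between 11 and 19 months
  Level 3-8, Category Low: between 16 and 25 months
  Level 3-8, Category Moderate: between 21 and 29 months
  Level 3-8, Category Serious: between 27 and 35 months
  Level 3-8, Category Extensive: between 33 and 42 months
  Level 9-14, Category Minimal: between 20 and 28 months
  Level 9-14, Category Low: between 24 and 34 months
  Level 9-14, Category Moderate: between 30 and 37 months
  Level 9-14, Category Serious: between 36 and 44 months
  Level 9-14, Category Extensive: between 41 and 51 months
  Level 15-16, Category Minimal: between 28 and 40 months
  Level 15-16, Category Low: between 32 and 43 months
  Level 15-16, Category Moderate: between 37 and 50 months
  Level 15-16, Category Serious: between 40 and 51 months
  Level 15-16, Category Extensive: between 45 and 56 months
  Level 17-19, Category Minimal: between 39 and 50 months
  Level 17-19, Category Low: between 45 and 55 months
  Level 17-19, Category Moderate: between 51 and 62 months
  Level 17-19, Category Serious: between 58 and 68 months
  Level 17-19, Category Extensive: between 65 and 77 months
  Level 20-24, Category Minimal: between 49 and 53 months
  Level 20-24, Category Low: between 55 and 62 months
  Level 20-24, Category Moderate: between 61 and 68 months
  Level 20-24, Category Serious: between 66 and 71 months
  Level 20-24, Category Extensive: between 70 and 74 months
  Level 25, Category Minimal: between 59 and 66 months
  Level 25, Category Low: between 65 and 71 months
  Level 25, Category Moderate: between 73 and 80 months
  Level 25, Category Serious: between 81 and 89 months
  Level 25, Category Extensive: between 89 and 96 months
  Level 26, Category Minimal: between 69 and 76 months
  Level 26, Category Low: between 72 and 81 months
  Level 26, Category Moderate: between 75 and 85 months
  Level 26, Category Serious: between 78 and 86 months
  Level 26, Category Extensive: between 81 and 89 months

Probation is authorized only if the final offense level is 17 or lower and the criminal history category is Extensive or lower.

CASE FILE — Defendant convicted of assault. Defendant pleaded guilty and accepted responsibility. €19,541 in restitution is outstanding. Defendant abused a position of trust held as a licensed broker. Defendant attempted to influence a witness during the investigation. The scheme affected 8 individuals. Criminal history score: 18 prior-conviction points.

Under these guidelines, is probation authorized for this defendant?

No

Base offense level for assault: 14.
R1 applies: 14 − 3 = 11.
R2 applies: 11 + 3 = 14.
R3 applies (level before this adjustment is 14 < 24, so +1): 14 + 1 = 15.
R4 applies (level before this adjustment is 15 ≥ 12, so +5): 15 + 5 = 20.
R5 does not apply.
R6 applies: 20 + 3 = 23.
R7 does not apply.
Final offense level: 23.
Criminal history: 18 prior points → Category Extensive (16+).
Level 23 falls in the 20-24 band.
Grid: Level 20-24 × Category Extensive = 70-74 months.
Probation check: level 23 > 17 and category Extensive ≤ Extensive → not eligible.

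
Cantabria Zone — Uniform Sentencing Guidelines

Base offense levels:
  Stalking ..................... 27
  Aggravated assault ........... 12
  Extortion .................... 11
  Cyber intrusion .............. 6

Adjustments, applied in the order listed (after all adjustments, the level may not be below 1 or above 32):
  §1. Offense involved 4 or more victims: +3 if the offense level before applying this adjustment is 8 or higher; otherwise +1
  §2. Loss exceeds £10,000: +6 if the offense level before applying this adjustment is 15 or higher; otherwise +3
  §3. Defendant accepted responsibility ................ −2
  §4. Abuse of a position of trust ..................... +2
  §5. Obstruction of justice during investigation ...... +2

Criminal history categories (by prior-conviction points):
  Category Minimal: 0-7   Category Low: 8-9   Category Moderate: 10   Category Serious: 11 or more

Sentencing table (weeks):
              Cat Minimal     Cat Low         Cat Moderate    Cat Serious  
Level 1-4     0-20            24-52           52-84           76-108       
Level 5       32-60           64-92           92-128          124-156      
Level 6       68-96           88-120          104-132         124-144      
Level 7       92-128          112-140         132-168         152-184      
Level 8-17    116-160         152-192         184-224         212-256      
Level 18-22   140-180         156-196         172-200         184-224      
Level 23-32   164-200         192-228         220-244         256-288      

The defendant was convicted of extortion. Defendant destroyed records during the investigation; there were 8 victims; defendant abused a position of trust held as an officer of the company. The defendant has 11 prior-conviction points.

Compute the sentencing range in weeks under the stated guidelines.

184-224 weeks

Base offense level for extortion: 11.
§1 applies (level before this adjustment is 11 ≥ 8, so +3): 11 + 3 = 14.
§2 does not apply.
§4 applies: 14 + 2 = 16.
§5 applies: 16 + 2 = 18.
Final offense level: 18.
Criminal history: 11 prior points → Category Serious (11+).
Level 18 falls in the 18-22 band.
Grid: Level 18-22 × Category Serious = 184-224 weeks.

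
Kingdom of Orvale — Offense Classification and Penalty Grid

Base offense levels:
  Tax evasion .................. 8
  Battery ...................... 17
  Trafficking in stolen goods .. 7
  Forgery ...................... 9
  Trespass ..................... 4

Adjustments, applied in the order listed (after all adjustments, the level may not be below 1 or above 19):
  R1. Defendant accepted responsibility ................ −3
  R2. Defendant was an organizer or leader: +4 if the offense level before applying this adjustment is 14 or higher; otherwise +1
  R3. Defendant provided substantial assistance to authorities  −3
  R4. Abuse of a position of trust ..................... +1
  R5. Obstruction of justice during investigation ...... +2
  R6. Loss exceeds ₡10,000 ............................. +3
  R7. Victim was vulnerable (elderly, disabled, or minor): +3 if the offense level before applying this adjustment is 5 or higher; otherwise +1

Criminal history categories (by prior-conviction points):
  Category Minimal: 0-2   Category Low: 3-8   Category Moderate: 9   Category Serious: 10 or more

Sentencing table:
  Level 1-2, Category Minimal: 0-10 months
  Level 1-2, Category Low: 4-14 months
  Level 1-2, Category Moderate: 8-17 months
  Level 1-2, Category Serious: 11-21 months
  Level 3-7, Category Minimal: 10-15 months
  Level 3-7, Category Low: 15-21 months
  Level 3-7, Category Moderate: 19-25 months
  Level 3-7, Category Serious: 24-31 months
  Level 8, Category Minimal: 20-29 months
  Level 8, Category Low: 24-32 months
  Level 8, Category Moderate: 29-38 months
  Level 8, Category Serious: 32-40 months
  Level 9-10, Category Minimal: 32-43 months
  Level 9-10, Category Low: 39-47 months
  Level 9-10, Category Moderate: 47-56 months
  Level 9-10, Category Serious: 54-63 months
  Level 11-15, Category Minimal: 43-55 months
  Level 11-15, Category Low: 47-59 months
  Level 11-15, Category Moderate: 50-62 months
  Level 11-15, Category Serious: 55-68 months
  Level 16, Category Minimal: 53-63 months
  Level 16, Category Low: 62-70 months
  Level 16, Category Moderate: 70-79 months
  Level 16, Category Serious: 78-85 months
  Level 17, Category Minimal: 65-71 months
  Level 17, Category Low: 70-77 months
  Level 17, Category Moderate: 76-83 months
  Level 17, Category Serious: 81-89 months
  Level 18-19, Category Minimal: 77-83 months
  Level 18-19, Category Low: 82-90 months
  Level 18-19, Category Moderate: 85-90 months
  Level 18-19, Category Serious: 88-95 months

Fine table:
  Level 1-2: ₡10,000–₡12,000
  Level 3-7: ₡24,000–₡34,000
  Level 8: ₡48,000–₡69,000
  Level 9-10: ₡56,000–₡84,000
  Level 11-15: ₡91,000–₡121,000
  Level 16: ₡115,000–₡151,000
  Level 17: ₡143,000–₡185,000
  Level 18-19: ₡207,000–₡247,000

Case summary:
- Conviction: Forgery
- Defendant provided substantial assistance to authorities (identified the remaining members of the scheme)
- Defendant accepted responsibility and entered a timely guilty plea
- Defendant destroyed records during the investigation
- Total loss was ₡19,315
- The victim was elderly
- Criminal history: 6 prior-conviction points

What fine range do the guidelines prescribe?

Base offense level for forgery: 9.
R1 applies: 9 − 3 = 6.
R2 does not apply.
R3 applies: 6 − 3 = 3.
R5 applies: 3 + 2 = 5.
R6 applies: 5 + 3 = 8.
R7 applies (level before this adjustment is 8 ≥ 5, so +3): 8 + 3 = 11.
Final offense level: 11.
Level 11 falls in the 11-15 band.
Fine table: Level 11-15 → ₡91,000–₡121,000.

₡91,000–₡121,000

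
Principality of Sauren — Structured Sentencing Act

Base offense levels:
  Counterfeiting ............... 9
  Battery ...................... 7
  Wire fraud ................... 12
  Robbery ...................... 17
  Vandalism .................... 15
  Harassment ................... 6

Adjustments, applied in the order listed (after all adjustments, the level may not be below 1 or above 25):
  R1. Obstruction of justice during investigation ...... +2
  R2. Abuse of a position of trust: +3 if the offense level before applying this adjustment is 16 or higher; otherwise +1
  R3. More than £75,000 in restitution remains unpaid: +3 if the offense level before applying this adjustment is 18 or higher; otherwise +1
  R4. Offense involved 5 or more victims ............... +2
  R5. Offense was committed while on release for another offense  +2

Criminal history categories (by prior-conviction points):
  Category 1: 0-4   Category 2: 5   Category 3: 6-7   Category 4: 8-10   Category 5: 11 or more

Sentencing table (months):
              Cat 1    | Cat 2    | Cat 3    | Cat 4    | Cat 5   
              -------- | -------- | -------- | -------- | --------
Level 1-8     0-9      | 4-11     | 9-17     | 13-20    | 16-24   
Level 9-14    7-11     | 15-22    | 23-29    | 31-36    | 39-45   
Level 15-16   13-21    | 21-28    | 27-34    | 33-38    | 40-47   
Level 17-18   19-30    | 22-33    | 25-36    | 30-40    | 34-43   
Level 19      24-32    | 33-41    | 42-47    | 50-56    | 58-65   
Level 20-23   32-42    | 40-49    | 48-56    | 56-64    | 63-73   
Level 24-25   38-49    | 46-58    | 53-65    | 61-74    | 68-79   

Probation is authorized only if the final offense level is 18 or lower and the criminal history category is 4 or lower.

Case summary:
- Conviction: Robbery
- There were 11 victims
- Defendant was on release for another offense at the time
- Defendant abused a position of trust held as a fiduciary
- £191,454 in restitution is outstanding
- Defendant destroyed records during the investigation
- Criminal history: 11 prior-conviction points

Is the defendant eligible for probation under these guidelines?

Base offense level for robbery: 17.
R1 applies: 17 + 2 = 19.
R2 applies (level before this adjustment is 19 ≥ 16, so +3): 19 + 3 = 22.
R3 applies (level before this adjustment is 22 ≥ 18, so +3): 22 + 3 = 25.
R4 applies: 25 + 2 = 27.
R5 applies: 27 + 2 = 29.
Level 29 exceeds the maximum of 25; capped at 25.
Final offense level: 25.
Criminal history: 11 prior points → Category 5 (11+).
Level 25 falls in the 24-25 band.
Grid: Level 24-25 × Category 5 = 68-79 months.
Probation check: level 25 > 18 and category 5 > 4 → not eligible.

No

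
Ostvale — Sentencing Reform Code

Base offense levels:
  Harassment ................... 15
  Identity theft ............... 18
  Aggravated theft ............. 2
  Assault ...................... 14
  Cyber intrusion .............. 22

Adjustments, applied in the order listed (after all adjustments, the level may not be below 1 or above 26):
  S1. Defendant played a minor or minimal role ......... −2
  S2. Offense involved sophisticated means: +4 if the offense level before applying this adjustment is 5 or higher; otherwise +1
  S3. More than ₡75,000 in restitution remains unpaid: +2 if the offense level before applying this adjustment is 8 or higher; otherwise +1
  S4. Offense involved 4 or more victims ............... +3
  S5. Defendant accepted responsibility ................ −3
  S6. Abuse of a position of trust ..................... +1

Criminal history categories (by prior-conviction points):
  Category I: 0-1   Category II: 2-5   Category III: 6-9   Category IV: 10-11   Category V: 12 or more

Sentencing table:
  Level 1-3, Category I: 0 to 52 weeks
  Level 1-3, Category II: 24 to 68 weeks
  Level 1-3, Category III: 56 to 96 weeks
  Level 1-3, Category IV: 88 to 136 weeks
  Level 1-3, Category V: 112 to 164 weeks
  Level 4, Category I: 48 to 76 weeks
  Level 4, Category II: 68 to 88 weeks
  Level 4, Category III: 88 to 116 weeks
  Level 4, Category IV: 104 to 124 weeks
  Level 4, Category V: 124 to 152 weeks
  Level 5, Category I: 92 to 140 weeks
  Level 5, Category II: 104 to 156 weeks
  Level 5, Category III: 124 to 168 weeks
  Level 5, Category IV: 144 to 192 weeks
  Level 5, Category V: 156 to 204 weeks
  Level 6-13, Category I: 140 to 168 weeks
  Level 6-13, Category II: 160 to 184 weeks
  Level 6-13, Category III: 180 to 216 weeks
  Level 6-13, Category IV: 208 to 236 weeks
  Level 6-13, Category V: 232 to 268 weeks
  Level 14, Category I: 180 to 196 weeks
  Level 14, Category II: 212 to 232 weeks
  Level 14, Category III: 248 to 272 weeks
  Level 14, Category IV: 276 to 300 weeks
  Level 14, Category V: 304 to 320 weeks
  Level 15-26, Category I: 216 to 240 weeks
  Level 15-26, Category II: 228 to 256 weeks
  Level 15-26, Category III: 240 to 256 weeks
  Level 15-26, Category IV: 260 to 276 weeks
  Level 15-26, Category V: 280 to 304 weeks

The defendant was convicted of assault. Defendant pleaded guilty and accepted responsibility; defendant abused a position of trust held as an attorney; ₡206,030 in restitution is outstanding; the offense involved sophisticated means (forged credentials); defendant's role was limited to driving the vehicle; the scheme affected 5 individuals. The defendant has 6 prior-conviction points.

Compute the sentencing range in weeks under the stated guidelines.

240-256 weeks

Base offense level for assault: 14.
S1 applies: 14 − 2 = 12.
S2 applies (level before this adjustment is 12 ≥ 5, so +4): 12 + 4 = 16.
S3 applies (level before this adjustment is 16 ≥ 8, so +2): 16 + 2 = 18.
S4 applies: 18 + 3 = 21.
S5 applies: 21 − 3 = 18.
S6 applies: 18 + 1 = 19.
Final offense level: 19.
Criminal history: 6 prior points → Category III (6-9).
Level 19 falls in the 15-26 band.
Grid: Level 15-26 × Category III = 240-256 weeks.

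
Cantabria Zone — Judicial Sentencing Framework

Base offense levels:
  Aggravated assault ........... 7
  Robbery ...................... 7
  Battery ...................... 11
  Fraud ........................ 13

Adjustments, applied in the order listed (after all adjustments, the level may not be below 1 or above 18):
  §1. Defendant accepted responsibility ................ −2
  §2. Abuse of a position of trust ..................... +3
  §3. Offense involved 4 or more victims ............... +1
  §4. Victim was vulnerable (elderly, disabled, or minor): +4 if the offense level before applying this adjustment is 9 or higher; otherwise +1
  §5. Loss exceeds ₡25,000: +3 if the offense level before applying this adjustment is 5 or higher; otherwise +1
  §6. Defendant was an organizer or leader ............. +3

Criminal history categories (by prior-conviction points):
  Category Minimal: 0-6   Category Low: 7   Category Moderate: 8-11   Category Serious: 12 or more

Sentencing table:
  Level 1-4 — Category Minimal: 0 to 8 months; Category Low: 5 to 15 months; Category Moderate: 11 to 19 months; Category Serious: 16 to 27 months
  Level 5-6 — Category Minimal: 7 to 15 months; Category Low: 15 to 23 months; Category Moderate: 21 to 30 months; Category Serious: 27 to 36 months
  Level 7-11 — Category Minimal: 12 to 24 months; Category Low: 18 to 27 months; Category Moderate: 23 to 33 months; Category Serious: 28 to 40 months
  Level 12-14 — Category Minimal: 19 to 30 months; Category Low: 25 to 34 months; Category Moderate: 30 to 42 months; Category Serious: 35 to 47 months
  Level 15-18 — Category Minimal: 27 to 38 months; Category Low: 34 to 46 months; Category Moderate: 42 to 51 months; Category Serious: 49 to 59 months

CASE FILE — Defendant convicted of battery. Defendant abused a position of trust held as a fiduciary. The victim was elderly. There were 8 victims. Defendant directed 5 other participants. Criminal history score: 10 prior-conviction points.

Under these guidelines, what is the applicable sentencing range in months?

42-51 months

Base offense level for battery: 11.
§1 does not apply.
§2 applies: 11 + 3 = 14.
§3 applies: 14 + 1 = 15.
§4 applies (level before this adjustment is 15 ≥ 9, so +4): 15 + 4 = 19.
§5 does not apply.
§6 applies: 19 + 3 = 22.
Level 22 exceeds the maximum of 18; capped at 18.
Final offense level: 18.
Criminal history: 10 prior points → Category Moderate (8-11).
Level 18 falls in the 15-18 band.
Grid: Level 15-18 × Category Moderate = 42-51 months.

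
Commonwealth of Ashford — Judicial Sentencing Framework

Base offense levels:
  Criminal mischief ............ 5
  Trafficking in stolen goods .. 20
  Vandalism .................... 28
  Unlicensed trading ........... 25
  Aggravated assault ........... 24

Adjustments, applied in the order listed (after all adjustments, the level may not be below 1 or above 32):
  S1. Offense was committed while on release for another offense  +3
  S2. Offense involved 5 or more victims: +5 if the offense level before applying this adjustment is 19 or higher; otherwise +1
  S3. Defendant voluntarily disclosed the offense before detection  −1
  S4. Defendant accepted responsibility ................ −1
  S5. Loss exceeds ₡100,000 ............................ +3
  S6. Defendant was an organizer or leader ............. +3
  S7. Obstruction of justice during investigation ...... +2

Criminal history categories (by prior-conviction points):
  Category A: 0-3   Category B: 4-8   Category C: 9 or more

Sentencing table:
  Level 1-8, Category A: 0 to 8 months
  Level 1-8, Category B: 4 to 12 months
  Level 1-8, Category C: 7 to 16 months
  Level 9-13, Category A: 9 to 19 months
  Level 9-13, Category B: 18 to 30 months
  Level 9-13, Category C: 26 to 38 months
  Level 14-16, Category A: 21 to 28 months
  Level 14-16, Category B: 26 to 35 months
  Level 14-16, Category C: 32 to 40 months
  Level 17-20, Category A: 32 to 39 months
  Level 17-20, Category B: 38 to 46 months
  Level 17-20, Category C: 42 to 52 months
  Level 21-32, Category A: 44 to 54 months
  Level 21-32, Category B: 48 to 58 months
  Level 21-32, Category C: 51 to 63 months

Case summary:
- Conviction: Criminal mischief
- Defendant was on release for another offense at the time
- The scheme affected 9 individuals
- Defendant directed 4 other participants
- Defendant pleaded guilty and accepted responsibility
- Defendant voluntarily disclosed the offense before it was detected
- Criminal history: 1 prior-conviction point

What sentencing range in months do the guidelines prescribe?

9-19 months

Base offense level for criminal mischief: 5.
S1 applies: 5 + 3 = 8.
S2 applies (level before this adjustment is 8 < 19, so +1): 8 + 1 = 9.
S3 applies: 9 − 1 = 8.
S4 applies: 8 − 1 = 7.
S6 applies: 7 + 3 = 10.
S7 does not apply.
Final offense level: 10.
Criminal history: 1 prior point → Category A (0-3).
Level 10 falls in the 9-13 band.
Grid: Level 9-13 × Category A = 9-19 months.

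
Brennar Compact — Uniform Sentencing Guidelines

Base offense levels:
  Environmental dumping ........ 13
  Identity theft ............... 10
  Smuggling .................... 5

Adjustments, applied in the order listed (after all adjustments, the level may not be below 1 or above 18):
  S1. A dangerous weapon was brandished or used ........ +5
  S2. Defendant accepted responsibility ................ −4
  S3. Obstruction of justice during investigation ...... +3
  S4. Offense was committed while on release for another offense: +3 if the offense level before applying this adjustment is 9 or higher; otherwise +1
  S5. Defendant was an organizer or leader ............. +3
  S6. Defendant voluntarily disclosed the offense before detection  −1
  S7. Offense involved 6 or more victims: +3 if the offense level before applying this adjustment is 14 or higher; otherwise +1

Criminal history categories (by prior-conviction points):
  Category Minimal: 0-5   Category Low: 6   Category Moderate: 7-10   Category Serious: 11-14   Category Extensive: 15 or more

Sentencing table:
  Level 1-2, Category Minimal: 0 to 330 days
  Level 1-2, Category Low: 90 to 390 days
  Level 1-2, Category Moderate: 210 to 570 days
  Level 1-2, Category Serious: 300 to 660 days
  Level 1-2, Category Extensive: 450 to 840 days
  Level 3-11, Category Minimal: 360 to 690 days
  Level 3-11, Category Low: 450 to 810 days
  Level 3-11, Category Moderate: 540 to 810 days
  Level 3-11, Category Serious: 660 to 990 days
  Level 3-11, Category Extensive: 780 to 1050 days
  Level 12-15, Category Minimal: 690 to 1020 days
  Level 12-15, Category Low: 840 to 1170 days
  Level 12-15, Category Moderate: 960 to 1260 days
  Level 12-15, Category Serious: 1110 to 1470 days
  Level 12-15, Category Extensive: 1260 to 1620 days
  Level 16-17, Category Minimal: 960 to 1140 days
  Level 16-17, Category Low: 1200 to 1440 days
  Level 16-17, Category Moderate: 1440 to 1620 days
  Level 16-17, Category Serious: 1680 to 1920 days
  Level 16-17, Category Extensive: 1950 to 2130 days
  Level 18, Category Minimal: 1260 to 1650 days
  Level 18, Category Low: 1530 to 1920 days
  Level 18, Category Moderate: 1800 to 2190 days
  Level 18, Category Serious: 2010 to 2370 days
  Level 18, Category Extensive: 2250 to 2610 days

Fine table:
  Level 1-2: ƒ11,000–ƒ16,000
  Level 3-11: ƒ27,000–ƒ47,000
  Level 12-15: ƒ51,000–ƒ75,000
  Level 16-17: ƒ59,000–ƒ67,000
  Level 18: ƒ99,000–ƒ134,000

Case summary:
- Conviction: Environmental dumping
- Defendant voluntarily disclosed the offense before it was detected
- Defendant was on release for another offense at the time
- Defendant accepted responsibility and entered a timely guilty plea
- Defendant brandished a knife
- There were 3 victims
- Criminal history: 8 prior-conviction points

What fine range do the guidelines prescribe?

Base offense level for environmental dumping: 13.
S1 applies: 13 + 5 = 18.
S2 applies: 18 − 4 = 14.
S4 applies (level before this adjustment is 14 ≥ 9, so +3): 14 + 3 = 17.
S6 applies: 17 − 1 = 16.
S7 does not apply.
Final offense level: 16.
Level 16 falls in the 16-17 band.
Fine table: Level 16-17 → ƒ59,000–ƒ67,000.

ƒ59,000–ƒ67,000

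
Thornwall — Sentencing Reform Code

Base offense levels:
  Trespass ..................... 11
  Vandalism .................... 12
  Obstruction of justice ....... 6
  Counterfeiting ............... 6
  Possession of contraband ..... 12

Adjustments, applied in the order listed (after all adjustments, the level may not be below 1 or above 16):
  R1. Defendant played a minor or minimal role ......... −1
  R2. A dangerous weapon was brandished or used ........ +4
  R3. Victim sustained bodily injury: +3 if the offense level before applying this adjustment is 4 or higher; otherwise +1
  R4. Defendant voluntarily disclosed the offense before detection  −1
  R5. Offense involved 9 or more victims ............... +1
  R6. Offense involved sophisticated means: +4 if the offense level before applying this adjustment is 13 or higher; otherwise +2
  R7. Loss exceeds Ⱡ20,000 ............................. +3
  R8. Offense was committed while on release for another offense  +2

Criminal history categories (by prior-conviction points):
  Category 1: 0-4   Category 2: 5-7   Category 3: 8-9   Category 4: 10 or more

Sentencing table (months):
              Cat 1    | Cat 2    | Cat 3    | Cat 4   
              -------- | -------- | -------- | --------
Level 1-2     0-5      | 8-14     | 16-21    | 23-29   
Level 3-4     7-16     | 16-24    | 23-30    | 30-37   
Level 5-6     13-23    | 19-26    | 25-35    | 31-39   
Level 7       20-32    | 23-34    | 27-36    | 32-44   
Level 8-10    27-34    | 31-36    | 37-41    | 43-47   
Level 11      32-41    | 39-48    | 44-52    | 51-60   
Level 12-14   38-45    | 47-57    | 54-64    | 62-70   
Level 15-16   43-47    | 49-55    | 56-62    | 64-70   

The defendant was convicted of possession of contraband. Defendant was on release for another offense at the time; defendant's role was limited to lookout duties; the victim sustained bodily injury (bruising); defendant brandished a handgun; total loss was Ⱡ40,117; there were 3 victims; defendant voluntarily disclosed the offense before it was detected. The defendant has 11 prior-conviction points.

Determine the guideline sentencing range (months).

Base offense level for possession of contraband: 12.
R1 applies: 12 − 1 = 11.
R2 applies: 11 + 4 = 15.
R3 applies (level before this adjustment is 15 ≥ 4, so +3): 15 + 3 = 18.
R4 applies: 18 − 1 = 17.
R5 does not apply.
R6 does not apply.
R7 applies: 17 + 3 = 20.
R8 applies: 20 + 2 = 22.
Level 22 exceeds the maximum of 16; capped at 16.
Final offense level: 16.
Criminal history: 11 prior points → Category 4 (10+).
Level 16 falls in the 15-16 band.
Grid: Level 15-16 × Category 4 = 64-70 months.

64-70 months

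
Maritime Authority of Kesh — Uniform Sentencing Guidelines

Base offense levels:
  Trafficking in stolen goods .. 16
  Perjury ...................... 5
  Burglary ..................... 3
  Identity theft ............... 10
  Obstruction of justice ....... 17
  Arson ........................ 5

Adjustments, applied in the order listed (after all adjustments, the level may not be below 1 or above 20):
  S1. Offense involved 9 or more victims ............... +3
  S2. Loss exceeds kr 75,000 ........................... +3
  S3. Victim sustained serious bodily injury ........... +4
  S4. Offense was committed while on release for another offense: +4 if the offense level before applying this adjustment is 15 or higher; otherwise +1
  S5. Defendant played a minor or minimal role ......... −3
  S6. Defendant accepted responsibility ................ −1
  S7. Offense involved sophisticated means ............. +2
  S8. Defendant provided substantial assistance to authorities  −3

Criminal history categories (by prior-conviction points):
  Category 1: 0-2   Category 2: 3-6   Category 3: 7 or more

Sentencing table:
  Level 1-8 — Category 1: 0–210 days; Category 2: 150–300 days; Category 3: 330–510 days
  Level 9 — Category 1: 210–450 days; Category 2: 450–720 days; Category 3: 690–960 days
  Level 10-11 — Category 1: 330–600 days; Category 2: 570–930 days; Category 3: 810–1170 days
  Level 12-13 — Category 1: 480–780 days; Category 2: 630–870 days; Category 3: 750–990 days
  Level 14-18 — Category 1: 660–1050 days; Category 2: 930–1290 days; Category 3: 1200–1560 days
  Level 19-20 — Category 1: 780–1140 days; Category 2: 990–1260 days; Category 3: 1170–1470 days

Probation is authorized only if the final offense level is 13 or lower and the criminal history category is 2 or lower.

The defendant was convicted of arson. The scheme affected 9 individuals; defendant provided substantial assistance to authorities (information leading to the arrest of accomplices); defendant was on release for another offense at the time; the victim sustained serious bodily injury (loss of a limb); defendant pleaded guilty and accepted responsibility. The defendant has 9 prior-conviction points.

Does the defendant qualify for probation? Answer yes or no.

No

Base offense level for arson: 5.
S1 applies: 5 + 3 = 8.
S3 applies: 8 + 4 = 12.
S4 applies (level before this adjustment is 12 < 15, so +1): 12 + 1 = 13.
S5 does not apply.
S6 applies: 13 − 1 = 12.
S8 applies: 12 − 3 = 9.
Final offense level: 9.
Criminal history: 9 prior points → Category 3 (7+).
Level 9 falls in the 9 band.
Grid: Level 9 × Category 3 = 690-960 days.
Probation check: level 9 ≤ 13 and category 3 > 2 → not eligible.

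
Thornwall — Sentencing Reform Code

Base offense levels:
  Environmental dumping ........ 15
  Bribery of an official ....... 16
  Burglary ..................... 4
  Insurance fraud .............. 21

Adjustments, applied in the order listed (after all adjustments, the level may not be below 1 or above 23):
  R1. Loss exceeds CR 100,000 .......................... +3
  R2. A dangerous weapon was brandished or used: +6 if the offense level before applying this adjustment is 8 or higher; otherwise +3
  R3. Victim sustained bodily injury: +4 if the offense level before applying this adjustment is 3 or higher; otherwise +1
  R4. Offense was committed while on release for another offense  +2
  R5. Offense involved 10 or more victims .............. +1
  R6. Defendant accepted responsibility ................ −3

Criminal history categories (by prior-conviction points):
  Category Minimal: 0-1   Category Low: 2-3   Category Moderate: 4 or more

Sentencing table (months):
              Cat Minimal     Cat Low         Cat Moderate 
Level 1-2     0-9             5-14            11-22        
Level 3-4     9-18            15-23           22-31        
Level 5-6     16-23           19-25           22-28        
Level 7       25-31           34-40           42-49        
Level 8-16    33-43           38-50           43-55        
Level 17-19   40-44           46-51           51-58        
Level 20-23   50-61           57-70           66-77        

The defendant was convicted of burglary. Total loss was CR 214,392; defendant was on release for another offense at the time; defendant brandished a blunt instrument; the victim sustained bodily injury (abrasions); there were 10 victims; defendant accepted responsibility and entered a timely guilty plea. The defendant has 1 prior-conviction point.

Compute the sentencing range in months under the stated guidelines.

33-43 months

Base offense level for burglary: 4.
R1 applies: 4 + 3 = 7.
R2 applies (level before this adjustment is 7 < 8, so +3): 7 + 3 = 10.
R3 applies (level before this adjustment is 10 ≥ 3, so +4): 10 + 4 = 14.
R4 applies: 14 + 2 = 16.
R5 applies: 16 + 1 = 17.
R6 applies: 17 − 3 = 14.
Final offense level: 14.
Criminal history: 1 prior point → Category Minimal (0-1).
Level 14 falls in the 8-16 band.
Grid: Level 8-16 × Category Minimal = 33-43 months.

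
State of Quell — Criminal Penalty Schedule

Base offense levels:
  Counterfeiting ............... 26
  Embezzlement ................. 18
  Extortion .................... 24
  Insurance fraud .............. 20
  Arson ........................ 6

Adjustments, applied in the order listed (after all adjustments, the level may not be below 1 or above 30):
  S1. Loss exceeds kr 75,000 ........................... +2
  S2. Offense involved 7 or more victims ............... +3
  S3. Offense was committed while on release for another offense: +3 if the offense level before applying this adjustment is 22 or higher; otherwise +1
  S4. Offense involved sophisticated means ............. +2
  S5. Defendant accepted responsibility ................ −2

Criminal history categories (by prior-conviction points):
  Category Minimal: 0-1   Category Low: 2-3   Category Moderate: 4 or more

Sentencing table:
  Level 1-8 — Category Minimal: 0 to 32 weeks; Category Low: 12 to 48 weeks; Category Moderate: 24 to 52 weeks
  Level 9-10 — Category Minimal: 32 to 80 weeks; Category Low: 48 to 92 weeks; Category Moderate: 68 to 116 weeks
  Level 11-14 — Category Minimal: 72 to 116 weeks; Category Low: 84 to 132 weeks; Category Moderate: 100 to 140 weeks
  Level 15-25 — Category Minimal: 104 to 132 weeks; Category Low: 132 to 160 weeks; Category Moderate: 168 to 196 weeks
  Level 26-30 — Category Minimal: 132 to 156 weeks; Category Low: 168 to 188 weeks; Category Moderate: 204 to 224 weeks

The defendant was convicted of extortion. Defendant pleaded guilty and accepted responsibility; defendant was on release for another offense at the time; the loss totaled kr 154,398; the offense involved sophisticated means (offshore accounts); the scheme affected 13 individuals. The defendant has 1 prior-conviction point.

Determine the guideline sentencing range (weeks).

132-156 weeks

Base offense level for extortion: 24.
S1 applies: 24 + 2 = 26.
S2 applies: 26 + 3 = 29.
S3 applies (level before this adjustment is 29 ≥ 22, so +3): 29 + 3 = 32.
S4 applies: 32 + 2 = 34.
S5 applies: 34 − 2 = 32.
Level 32 exceeds the maximum of 30; capped at 30.
Final offense level: 30.
Criminal history: 1 prior point → Category Minimal (0-1).
Level 30 falls in the 26-30 band.
Grid: Level 26-30 × Category Minimal = 132-156 weeks.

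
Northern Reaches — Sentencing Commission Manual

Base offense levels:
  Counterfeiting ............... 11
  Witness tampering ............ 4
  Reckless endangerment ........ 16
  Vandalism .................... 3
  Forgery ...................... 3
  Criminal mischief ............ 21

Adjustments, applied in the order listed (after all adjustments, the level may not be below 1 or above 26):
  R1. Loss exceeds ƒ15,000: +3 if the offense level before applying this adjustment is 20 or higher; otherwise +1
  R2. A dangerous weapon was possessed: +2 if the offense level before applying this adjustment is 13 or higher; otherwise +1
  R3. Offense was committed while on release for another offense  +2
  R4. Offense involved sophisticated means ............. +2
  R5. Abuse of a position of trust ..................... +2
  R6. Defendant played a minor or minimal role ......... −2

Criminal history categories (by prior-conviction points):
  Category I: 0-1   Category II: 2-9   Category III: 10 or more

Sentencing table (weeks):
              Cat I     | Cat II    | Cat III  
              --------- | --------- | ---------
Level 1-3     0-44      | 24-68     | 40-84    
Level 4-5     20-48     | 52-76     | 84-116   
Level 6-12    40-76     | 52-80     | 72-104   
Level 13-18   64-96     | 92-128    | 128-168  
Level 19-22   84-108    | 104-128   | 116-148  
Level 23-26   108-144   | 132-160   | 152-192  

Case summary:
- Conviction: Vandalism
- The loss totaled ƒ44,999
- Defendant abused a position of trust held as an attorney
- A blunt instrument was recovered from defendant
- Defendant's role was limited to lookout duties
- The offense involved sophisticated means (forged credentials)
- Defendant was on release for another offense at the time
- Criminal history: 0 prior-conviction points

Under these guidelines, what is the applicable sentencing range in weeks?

Base offense level for vandalism: 3.
R1 applies (level before this adjustment is 3 < 20, so +1): 3 + 1 = 4.
R2 applies (level before this adjustment is 4 < 13, so +1): 4 + 1 = 5.
R3 applies: 5 + 2 = 7.
R4 applies: 7 + 2 = 9.
R5 applies: 9 + 2 = 11.
R6 applies: 11 − 2 = 9.
Final offense level: 9.
Criminal history: 0 prior points → Category I (0-1).
Level 9 falls in the 6-12 band.
Grid: Level 6-12 × Category I = 40-76 weeks.

40-76 weeks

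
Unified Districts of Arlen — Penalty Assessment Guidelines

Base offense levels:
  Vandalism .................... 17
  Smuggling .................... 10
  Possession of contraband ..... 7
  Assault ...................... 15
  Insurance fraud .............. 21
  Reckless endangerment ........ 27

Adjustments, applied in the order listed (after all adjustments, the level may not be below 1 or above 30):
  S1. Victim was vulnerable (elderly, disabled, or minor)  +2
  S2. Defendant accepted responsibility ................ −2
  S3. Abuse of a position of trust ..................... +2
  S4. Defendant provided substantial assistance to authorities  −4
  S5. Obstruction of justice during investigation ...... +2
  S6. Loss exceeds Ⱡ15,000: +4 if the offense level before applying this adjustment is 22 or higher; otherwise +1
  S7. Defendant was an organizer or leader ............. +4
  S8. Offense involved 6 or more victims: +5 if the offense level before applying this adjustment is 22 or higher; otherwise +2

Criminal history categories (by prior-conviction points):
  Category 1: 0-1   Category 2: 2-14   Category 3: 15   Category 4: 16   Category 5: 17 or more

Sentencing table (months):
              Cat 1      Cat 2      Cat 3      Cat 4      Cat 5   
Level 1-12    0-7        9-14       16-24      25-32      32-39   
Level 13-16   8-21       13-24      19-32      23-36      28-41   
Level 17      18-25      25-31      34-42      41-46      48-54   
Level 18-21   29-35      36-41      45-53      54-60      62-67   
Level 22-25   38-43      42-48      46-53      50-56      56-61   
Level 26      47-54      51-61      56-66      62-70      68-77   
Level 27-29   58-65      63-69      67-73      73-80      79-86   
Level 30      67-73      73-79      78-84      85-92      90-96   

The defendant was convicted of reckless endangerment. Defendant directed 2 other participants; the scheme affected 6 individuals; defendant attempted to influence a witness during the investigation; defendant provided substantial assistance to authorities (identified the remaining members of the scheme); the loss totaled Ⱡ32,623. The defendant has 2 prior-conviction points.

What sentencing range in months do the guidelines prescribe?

73-79 months

Base offense level for reckless endangerment: 27.
S1 does not apply.
S4 applies: 27 − 4 = 23.
S5 applies: 23 + 2 = 25.
S6 applies (level before this adjustment is 25 ≥ 22, so +4): 25 + 4 = 29.
S7 applies: 29 + 4 = 33.
S8 applies (level before this adjustment is 33 ≥ 22, so +5): 33 + 5 = 38.
Level 38 exceeds the maximum of 30; capped at 30.
Final offense level: 30.
Criminal history: 2 prior points → Category 2 (2-14).
Level 30 falls in the 30 band.
Grid: Level 30 × Category 2 = 73-79 months.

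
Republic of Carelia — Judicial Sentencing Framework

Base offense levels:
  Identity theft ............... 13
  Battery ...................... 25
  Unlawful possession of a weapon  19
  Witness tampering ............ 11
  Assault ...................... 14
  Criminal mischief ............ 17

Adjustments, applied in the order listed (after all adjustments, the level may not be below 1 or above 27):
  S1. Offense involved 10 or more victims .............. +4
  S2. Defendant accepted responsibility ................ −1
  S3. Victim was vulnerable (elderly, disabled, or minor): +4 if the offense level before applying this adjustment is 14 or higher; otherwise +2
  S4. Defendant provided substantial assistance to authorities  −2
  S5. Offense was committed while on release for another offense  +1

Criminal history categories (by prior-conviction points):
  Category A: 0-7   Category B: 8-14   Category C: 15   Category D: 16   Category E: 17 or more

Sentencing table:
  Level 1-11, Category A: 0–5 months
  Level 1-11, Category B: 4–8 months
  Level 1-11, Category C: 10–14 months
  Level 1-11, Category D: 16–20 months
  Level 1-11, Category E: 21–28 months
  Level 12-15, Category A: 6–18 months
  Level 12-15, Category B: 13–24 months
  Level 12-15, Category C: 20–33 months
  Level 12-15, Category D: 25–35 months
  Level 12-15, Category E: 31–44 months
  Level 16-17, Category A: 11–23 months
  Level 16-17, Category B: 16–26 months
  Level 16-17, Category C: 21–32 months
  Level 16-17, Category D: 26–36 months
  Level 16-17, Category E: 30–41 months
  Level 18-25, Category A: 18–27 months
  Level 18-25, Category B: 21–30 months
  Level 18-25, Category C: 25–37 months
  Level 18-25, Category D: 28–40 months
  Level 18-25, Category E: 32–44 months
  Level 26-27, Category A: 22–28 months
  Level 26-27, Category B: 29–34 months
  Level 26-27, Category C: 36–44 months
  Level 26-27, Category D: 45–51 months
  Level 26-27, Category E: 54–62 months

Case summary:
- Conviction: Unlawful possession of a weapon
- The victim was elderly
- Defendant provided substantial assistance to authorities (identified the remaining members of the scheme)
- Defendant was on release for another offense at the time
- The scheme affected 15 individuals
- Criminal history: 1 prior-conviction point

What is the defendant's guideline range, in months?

22-28 months

Base offense level for unlawful possession of a weapon: 19.
S1 applies: 19 + 4 = 23.
S3 applies (level before this adjustment is 23 ≥ 14, so +4): 23 + 4 = 27.
S4 applies: 27 − 2 = 25.
S5 applies: 25 + 1 = 26.
Final offense level: 26.
Criminal history: 1 prior point → Category A (0-7).
Level 26 falls in the 26-27 band.
Grid: Level 26-27 × Category A = 22-28 months.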